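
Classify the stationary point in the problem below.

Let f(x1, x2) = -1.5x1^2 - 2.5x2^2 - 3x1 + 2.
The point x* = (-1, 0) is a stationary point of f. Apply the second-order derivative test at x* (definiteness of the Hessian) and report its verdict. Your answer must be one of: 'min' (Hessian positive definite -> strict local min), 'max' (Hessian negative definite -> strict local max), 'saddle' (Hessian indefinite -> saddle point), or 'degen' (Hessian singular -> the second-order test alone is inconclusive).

Compute the Hessian H = grad^2 f:
  H = [[-3, 0], [0, -5]]
Verify stationarity: grad f(x*) = H x* + g = (0, 0).
Eigenvalues of H: -5, -3.
Both eigenvalues < 0, so H is negative definite -> x* is a strict local max.

max


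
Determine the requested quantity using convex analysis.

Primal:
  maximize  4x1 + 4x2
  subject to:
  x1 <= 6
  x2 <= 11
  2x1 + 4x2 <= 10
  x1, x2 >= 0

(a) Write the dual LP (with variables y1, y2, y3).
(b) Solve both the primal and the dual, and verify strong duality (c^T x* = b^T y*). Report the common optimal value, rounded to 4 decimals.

The standard primal-dual pair for 'max c^T x s.t. A x <= b, x >= 0' is:
  Dual:  min b^T y  s.t.  A^T y >= c,  y >= 0.

So the dual LP is:
  minimize  6y1 + 11y2 + 10y3
  subject to:
    y1 + 2y3 >= 4
    y2 + 4y3 >= 4
    y1, y2, y3 >= 0

Solving the primal: x* = (5, 0).
  primal value c^T x* = 20.
Solving the dual: y* = (0, 0, 2).
  dual value b^T y* = 20.
Strong duality: c^T x* = b^T y*. Confirmed.

20


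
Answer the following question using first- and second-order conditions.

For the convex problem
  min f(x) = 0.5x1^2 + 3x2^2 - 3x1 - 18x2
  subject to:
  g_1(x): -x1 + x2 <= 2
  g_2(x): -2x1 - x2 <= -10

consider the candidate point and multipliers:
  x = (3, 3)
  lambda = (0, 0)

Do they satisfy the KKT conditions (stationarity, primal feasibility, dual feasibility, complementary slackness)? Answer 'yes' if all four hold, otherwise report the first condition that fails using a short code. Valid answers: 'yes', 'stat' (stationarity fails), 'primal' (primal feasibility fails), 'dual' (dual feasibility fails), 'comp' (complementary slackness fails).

Gradient of f: grad f(x) = Q x + c = (0, 0)
Constraint values g_i(x) = a_i^T x - b_i:
  g_1((3, 3)) = -2
  g_2((3, 3)) = 1
Stationarity residual: grad f(x) + sum_i lambda_i a_i = (0, 0)
  -> stationarity OK
Primal feasibility (all g_i <= 0): FAILS
Dual feasibility (all lambda_i >= 0): OK
Complementary slackness (lambda_i * g_i(x) = 0 for all i): OK

Verdict: the first failing condition is primal_feasibility -> primal.

primal


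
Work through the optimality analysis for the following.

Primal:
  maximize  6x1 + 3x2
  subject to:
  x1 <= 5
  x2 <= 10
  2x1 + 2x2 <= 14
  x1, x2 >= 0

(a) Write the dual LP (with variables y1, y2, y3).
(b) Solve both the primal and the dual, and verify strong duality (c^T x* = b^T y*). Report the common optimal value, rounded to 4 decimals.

The standard primal-dual pair for 'max c^T x s.t. A x <= b, x >= 0' is:
  Dual:  min b^T y  s.t.  A^T y >= c,  y >= 0.

So the dual LP is:
  minimize  5y1 + 10y2 + 14y3
  subject to:
    y1 + 2y3 >= 6
    y2 + 2y3 >= 3
    y1, y2, y3 >= 0

Solving the primal: x* = (5, 2).
  primal value c^T x* = 36.
Solving the dual: y* = (3, 0, 1.5).
  dual value b^T y* = 36.
Strong duality: c^T x* = b^T y*. Confirmed.

36


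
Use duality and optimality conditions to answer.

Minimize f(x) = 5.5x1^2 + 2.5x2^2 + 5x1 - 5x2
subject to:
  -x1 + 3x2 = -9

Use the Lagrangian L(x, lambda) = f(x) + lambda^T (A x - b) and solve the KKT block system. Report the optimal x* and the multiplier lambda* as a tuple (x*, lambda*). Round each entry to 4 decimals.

Form the Lagrangian:
  L(x, lambda) = (1/2) x^T Q x + c^T x + lambda^T (A x - b)
Stationarity (grad_x L = 0): Q x + c + A^T lambda = 0.
Primal feasibility: A x = b.

This gives the KKT block system:
  [ Q   A^T ] [ x     ]   [-c ]
  [ A    0  ] [ lambda ] = [ b ]

Solving the linear system:
  x*      = (0.1442, -2.9519)
  lambda* = (6.5865)
  f(x*)   = 37.3798

x* = (0.1442, -2.9519), lambda* = (6.5865)


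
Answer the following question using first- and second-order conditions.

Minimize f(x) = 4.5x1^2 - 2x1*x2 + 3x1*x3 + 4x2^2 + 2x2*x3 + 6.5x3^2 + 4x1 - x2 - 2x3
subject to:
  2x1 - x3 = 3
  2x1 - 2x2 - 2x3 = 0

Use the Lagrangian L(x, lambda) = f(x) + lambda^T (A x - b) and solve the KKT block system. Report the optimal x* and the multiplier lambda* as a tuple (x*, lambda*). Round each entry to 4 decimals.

Form the Lagrangian:
  L(x, lambda) = (1/2) x^T Q x + c^T x + lambda^T (A x - b)
Stationarity (grad_x L = 0): Q x + c + A^T lambda = 0.
Primal feasibility: A x = b.

This gives the KKT block system:
  [ Q   A^T ] [ x     ]   [-c ]
  [ A    0  ] [ lambda ] = [ b ]

Solving the linear system:
  x*      = (1.2727, 1.7273, -0.4545)
  lambda* = (-10, 4.6818)
  f(x*)   = 17.1364

x* = (1.2727, 1.7273, -0.4545), lambda* = (-10, 4.6818)


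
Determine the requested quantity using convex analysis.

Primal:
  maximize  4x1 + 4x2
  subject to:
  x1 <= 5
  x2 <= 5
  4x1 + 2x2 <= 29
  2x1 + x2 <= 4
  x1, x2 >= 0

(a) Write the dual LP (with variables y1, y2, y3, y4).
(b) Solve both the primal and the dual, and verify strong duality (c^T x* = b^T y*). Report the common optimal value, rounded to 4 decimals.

The standard primal-dual pair for 'max c^T x s.t. A x <= b, x >= 0' is:
  Dual:  min b^T y  s.t.  A^T y >= c,  y >= 0.

So the dual LP is:
  minimize  5y1 + 5y2 + 29y3 + 4y4
  subject to:
    y1 + 4y3 + 2y4 >= 4
    y2 + 2y3 + y4 >= 4
    y1, y2, y3, y4 >= 0

Solving the primal: x* = (0, 4).
  primal value c^T x* = 16.
Solving the dual: y* = (0, 0, 0, 4).
  dual value b^T y* = 16.
Strong duality: c^T x* = b^T y*. Confirmed.

16


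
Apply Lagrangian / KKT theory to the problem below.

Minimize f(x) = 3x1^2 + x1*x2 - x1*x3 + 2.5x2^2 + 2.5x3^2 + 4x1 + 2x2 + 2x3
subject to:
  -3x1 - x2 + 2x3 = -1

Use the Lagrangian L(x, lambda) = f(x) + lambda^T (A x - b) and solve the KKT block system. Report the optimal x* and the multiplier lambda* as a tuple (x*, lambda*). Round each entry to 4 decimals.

Form the Lagrangian:
  L(x, lambda) = (1/2) x^T Q x + c^T x + lambda^T (A x - b)
Stationarity (grad_x L = 0): Q x + c + A^T lambda = 0.
Primal feasibility: A x = b.

This gives the KKT block system:
  [ Q   A^T ] [ x     ]   [-c ]
  [ A    0  ] [ lambda ] = [ b ]

Solving the linear system:
  x*      = (-0.2254, -0.1268, -0.9014)
  lambda* = (1.1408)
  f(x*)   = -0.9085

x* = (-0.2254, -0.1268, -0.9014), lambda* = (1.1408)


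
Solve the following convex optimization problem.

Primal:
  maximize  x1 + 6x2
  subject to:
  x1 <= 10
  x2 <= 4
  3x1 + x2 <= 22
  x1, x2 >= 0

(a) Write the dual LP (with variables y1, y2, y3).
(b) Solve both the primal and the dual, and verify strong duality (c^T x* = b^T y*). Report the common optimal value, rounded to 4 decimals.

The standard primal-dual pair for 'max c^T x s.t. A x <= b, x >= 0' is:
  Dual:  min b^T y  s.t.  A^T y >= c,  y >= 0.

So the dual LP is:
  minimize  10y1 + 4y2 + 22y3
  subject to:
    y1 + 3y3 >= 1
    y2 + y3 >= 6
    y1, y2, y3 >= 0

Solving the primal: x* = (6, 4).
  primal value c^T x* = 30.
Solving the dual: y* = (0, 5.6667, 0.3333).
  dual value b^T y* = 30.
Strong duality: c^T x* = b^T y*. Confirmed.

30


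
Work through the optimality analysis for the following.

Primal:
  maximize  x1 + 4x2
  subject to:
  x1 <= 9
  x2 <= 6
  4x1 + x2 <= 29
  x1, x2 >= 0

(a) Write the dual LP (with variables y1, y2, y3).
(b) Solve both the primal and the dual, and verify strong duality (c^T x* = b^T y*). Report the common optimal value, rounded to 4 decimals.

The standard primal-dual pair for 'max c^T x s.t. A x <= b, x >= 0' is:
  Dual:  min b^T y  s.t.  A^T y >= c,  y >= 0.

So the dual LP is:
  minimize  9y1 + 6y2 + 29y3
  subject to:
    y1 + 4y3 >= 1
    y2 + y3 >= 4
    y1, y2, y3 >= 0

Solving the primal: x* = (5.75, 6).
  primal value c^T x* = 29.75.
Solving the dual: y* = (0, 3.75, 0.25).
  dual value b^T y* = 29.75.
Strong duality: c^T x* = b^T y*. Confirmed.

29.75


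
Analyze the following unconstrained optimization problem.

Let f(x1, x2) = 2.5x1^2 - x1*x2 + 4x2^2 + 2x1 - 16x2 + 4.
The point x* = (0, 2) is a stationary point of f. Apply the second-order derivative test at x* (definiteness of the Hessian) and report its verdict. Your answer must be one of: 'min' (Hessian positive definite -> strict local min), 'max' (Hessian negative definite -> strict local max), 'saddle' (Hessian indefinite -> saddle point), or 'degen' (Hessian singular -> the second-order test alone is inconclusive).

Compute the Hessian H = grad^2 f:
  H = [[5, -1], [-1, 8]]
Verify stationarity: grad f(x*) = H x* + g = (0, 0).
Eigenvalues of H: 4.6972, 8.3028.
Both eigenvalues > 0, so H is positive definite -> x* is a strict local min.

min


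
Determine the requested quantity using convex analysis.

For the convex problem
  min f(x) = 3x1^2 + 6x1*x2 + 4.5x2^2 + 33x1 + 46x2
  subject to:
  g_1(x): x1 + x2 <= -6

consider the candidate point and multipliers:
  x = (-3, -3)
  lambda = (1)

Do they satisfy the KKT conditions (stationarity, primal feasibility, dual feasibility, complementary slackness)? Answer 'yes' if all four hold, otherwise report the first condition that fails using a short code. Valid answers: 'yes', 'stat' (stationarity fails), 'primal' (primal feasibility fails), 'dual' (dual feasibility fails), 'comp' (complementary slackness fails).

Gradient of f: grad f(x) = Q x + c = (-3, 1)
Constraint values g_i(x) = a_i^T x - b_i:
  g_1((-3, -3)) = 0
Stationarity residual: grad f(x) + sum_i lambda_i a_i = (-2, 2)
  -> stationarity FAILS
Primal feasibility (all g_i <= 0): OK
Dual feasibility (all lambda_i >= 0): OK
Complementary slackness (lambda_i * g_i(x) = 0 for all i): OK

Verdict: the first failing condition is stationarity -> stat.

stat


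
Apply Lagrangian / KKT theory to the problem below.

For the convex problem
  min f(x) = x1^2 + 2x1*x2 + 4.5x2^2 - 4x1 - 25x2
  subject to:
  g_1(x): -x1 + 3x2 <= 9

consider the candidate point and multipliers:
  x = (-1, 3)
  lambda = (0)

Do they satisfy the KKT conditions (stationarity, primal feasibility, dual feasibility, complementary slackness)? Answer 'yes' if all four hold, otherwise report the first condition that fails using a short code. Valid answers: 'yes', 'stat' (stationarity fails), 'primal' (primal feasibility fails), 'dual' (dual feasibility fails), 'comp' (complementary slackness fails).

Gradient of f: grad f(x) = Q x + c = (0, 0)
Constraint values g_i(x) = a_i^T x - b_i:
  g_1((-1, 3)) = 1
Stationarity residual: grad f(x) + sum_i lambda_i a_i = (0, 0)
  -> stationarity OK
Primal feasibility (all g_i <= 0): FAILS
Dual feasibility (all lambda_i >= 0): OK
Complementary slackness (lambda_i * g_i(x) = 0 for all i): OK

Verdict: the first failing condition is primal_feasibility -> primal.

primal


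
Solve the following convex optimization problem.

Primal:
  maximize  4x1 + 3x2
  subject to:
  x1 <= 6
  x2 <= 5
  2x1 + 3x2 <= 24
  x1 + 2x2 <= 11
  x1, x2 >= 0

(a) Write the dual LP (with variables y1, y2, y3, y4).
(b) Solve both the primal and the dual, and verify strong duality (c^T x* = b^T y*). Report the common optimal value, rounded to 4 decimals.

The standard primal-dual pair for 'max c^T x s.t. A x <= b, x >= 0' is:
  Dual:  min b^T y  s.t.  A^T y >= c,  y >= 0.

So the dual LP is:
  minimize  6y1 + 5y2 + 24y3 + 11y4
  subject to:
    y1 + 2y3 + y4 >= 4
    y2 + 3y3 + 2y4 >= 3
    y1, y2, y3, y4 >= 0

Solving the primal: x* = (6, 2.5).
  primal value c^T x* = 31.5.
Solving the dual: y* = (2.5, 0, 0, 1.5).
  dual value b^T y* = 31.5.
Strong duality: c^T x* = b^T y*. Confirmed.

31.5


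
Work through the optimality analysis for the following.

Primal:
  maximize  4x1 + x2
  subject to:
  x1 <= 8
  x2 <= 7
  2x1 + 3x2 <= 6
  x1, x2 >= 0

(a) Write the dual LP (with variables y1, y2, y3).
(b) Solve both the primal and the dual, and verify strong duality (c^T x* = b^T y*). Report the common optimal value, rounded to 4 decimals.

The standard primal-dual pair for 'max c^T x s.t. A x <= b, x >= 0' is:
  Dual:  min b^T y  s.t.  A^T y >= c,  y >= 0.

So the dual LP is:
  minimize  8y1 + 7y2 + 6y3
  subject to:
    y1 + 2y3 >= 4
    y2 + 3y3 >= 1
    y1, y2, y3 >= 0

Solving the primal: x* = (3, 0).
  primal value c^T x* = 12.
Solving the dual: y* = (0, 0, 2).
  dual value b^T y* = 12.
Strong duality: c^T x* = b^T y*. Confirmed.

12


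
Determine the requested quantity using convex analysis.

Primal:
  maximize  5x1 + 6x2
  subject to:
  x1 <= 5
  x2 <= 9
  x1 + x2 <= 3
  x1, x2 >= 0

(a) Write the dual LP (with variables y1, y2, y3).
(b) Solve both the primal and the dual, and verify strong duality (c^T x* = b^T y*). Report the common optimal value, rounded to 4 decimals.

The standard primal-dual pair for 'max c^T x s.t. A x <= b, x >= 0' is:
  Dual:  min b^T y  s.t.  A^T y >= c,  y >= 0.

So the dual LP is:
  minimize  5y1 + 9y2 + 3y3
  subject to:
    y1 + y3 >= 5
    y2 + y3 >= 6
    y1, y2, y3 >= 0

Solving the primal: x* = (0, 3).
  primal value c^T x* = 18.
Solving the dual: y* = (0, 0, 6).
  dual value b^T y* = 18.
Strong duality: c^T x* = b^T y*. Confirmed.

18


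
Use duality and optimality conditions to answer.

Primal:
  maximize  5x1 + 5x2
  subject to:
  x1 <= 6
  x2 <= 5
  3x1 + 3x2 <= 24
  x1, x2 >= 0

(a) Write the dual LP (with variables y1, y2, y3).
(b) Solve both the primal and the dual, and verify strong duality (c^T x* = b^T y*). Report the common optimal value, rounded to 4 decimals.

The standard primal-dual pair for 'max c^T x s.t. A x <= b, x >= 0' is:
  Dual:  min b^T y  s.t.  A^T y >= c,  y >= 0.

So the dual LP is:
  minimize  6y1 + 5y2 + 24y3
  subject to:
    y1 + 3y3 >= 5
    y2 + 3y3 >= 5
    y1, y2, y3 >= 0

Solving the primal: x* = (3, 5).
  primal value c^T x* = 40.
Solving the dual: y* = (0, 0, 1.6667).
  dual value b^T y* = 40.
Strong duality: c^T x* = b^T y*. Confirmed.

40


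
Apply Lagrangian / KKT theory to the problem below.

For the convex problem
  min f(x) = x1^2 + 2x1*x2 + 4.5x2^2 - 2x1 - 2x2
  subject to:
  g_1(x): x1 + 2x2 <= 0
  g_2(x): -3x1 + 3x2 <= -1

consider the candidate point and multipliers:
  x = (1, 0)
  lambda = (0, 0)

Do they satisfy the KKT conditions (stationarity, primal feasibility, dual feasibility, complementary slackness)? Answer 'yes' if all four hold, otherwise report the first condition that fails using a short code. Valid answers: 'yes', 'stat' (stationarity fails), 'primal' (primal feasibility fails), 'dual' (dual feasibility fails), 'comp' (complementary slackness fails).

Gradient of f: grad f(x) = Q x + c = (0, 0)
Constraint values g_i(x) = a_i^T x - b_i:
  g_1((1, 0)) = 1
  g_2((1, 0)) = -2
Stationarity residual: grad f(x) + sum_i lambda_i a_i = (0, 0)
  -> stationarity OK
Primal feasibility (all g_i <= 0): FAILS
Dual feasibility (all lambda_i >= 0): OK
Complementary slackness (lambda_i * g_i(x) = 0 for all i): OK

Verdict: the first failing condition is primal_feasibility -> primal.

primal


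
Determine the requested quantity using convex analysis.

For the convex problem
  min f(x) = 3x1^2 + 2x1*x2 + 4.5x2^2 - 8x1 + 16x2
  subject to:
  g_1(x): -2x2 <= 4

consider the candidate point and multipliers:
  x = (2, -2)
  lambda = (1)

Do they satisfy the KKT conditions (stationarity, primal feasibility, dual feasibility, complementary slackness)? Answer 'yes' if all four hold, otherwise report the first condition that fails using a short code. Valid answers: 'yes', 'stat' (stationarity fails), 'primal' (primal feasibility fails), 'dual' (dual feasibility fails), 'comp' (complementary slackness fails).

Gradient of f: grad f(x) = Q x + c = (0, 2)
Constraint values g_i(x) = a_i^T x - b_i:
  g_1((2, -2)) = 0
Stationarity residual: grad f(x) + sum_i lambda_i a_i = (0, 0)
  -> stationarity OK
Primal feasibility (all g_i <= 0): OK
Dual feasibility (all lambda_i >= 0): OK
Complementary slackness (lambda_i * g_i(x) = 0 for all i): OK

Verdict: yes, KKT holds.

yes


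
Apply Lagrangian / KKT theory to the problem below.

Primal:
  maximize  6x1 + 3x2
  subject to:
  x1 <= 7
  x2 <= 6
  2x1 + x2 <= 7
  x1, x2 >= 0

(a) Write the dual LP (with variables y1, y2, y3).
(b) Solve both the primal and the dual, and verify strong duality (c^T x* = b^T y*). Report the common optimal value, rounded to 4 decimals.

The standard primal-dual pair for 'max c^T x s.t. A x <= b, x >= 0' is:
  Dual:  min b^T y  s.t.  A^T y >= c,  y >= 0.

So the dual LP is:
  minimize  7y1 + 6y2 + 7y3
  subject to:
    y1 + 2y3 >= 6
    y2 + y3 >= 3
    y1, y2, y3 >= 0

Solving the primal: x* = (3.5, 0).
  primal value c^T x* = 21.
Solving the dual: y* = (0, 0, 3).
  dual value b^T y* = 21.
Strong duality: c^T x* = b^T y*. Confirmed.

21


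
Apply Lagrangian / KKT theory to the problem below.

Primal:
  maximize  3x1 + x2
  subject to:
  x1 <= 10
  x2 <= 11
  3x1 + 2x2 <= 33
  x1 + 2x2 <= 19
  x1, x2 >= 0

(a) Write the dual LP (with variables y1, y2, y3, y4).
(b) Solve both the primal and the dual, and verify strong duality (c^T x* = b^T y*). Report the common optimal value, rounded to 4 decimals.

The standard primal-dual pair for 'max c^T x s.t. A x <= b, x >= 0' is:
  Dual:  min b^T y  s.t.  A^T y >= c,  y >= 0.

So the dual LP is:
  minimize  10y1 + 11y2 + 33y3 + 19y4
  subject to:
    y1 + 3y3 + y4 >= 3
    y2 + 2y3 + 2y4 >= 1
    y1, y2, y3, y4 >= 0

Solving the primal: x* = (10, 1.5).
  primal value c^T x* = 31.5.
Solving the dual: y* = (1.5, 0, 0.5, 0).
  dual value b^T y* = 31.5.
Strong duality: c^T x* = b^T y*. Confirmed.

31.5


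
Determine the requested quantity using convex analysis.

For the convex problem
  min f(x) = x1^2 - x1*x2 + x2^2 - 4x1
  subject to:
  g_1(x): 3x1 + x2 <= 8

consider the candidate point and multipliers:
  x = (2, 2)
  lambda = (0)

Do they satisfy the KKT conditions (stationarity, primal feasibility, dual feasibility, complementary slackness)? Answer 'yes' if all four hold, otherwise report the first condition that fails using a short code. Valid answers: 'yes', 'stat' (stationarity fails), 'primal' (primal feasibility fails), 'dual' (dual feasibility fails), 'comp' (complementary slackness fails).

Gradient of f: grad f(x) = Q x + c = (-2, 2)
Constraint values g_i(x) = a_i^T x - b_i:
  g_1((2, 2)) = 0
Stationarity residual: grad f(x) + sum_i lambda_i a_i = (-2, 2)
  -> stationarity FAILS
Primal feasibility (all g_i <= 0): OK
Dual feasibility (all lambda_i >= 0): OK
Complementary slackness (lambda_i * g_i(x) = 0 for all i): OK

Verdict: the first failing condition is stationarity -> stat.

stat


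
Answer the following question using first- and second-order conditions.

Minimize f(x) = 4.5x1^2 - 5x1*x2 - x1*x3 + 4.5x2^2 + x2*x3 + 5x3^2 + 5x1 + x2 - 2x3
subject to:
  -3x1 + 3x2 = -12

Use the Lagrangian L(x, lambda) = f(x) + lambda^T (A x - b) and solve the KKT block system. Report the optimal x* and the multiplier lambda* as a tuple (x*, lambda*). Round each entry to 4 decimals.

Form the Lagrangian:
  L(x, lambda) = (1/2) x^T Q x + c^T x + lambda^T (A x - b)
Stationarity (grad_x L = 0): Q x + c + A^T lambda = 0.
Primal feasibility: A x = b.

This gives the KKT block system:
  [ Q   A^T ] [ x     ]   [-c ]
  [ A    0  ] [ lambda ] = [ b ]

Solving the linear system:
  x*      = (1.25, -2.75, 0.6)
  lambda* = (9.8)
  f(x*)   = 59.95

x* = (1.25, -2.75, 0.6), lambda* = (9.8)


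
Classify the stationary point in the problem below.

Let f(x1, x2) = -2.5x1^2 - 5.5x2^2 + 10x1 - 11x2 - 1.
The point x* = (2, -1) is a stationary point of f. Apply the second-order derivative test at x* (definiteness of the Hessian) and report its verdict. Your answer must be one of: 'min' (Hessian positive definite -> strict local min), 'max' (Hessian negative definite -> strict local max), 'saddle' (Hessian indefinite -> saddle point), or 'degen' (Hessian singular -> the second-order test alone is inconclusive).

Compute the Hessian H = grad^2 f:
  H = [[-5, 0], [0, -11]]
Verify stationarity: grad f(x*) = H x* + g = (0, 0).
Eigenvalues of H: -11, -5.
Both eigenvalues < 0, so H is negative definite -> x* is a strict local max.

max


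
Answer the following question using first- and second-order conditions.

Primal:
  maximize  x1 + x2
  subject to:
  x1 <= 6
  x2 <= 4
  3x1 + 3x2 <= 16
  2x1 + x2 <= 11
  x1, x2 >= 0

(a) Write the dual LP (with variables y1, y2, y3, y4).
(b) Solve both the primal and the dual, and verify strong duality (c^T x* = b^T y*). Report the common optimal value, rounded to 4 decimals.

The standard primal-dual pair for 'max c^T x s.t. A x <= b, x >= 0' is:
  Dual:  min b^T y  s.t.  A^T y >= c,  y >= 0.

So the dual LP is:
  minimize  6y1 + 4y2 + 16y3 + 11y4
  subject to:
    y1 + 3y3 + 2y4 >= 1
    y2 + 3y3 + y4 >= 1
    y1, y2, y3, y4 >= 0

Solving the primal: x* = (5.3333, 0).
  primal value c^T x* = 5.3333.
Solving the dual: y* = (0, 0, 0.3333, 0).
  dual value b^T y* = 5.3333.
Strong duality: c^T x* = b^T y*. Confirmed.

5.3333


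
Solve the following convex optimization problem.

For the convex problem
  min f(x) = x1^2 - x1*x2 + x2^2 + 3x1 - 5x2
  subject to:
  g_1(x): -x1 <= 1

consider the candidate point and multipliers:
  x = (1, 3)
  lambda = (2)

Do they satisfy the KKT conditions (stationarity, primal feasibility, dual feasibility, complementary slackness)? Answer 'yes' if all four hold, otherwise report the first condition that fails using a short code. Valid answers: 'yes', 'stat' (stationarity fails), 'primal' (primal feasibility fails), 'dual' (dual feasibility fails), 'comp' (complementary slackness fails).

Gradient of f: grad f(x) = Q x + c = (2, 0)
Constraint values g_i(x) = a_i^T x - b_i:
  g_1((1, 3)) = -2
Stationarity residual: grad f(x) + sum_i lambda_i a_i = (0, 0)
  -> stationarity OK
Primal feasibility (all g_i <= 0): OK
Dual feasibility (all lambda_i >= 0): OK
Complementary slackness (lambda_i * g_i(x) = 0 for all i): FAILS

Verdict: the first failing condition is complementary_slackness -> comp.

comp


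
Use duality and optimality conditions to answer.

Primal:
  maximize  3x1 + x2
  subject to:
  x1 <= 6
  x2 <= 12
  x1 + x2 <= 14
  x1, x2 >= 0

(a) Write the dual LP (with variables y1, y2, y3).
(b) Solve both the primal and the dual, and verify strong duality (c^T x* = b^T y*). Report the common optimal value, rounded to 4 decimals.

The standard primal-dual pair for 'max c^T x s.t. A x <= b, x >= 0' is:
  Dual:  min b^T y  s.t.  A^T y >= c,  y >= 0.

So the dual LP is:
  minimize  6y1 + 12y2 + 14y3
  subject to:
    y1 + y3 >= 3
    y2 + y3 >= 1
    y1, y2, y3 >= 0

Solving the primal: x* = (6, 8).
  primal value c^T x* = 26.
Solving the dual: y* = (2, 0, 1).
  dual value b^T y* = 26.
Strong duality: c^T x* = b^T y*. Confirmed.

26


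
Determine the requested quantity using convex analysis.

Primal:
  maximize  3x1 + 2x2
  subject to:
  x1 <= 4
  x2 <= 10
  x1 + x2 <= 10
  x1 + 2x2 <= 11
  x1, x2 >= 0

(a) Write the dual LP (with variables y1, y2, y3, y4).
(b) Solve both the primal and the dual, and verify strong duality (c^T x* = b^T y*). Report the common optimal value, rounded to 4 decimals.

The standard primal-dual pair for 'max c^T x s.t. A x <= b, x >= 0' is:
  Dual:  min b^T y  s.t.  A^T y >= c,  y >= 0.

So the dual LP is:
  minimize  4y1 + 10y2 + 10y3 + 11y4
  subject to:
    y1 + y3 + y4 >= 3
    y2 + y3 + 2y4 >= 2
    y1, y2, y3, y4 >= 0

Solving the primal: x* = (4, 3.5).
  primal value c^T x* = 19.
Solving the dual: y* = (2, 0, 0, 1).
  dual value b^T y* = 19.
Strong duality: c^T x* = b^T y*. Confirmed.

19


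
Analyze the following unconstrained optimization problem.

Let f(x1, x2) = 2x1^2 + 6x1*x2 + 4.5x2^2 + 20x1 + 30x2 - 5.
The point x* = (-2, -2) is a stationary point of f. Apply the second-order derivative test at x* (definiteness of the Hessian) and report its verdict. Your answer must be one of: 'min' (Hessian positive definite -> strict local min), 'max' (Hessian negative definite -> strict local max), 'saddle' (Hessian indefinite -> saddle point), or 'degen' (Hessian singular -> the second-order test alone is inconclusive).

Compute the Hessian H = grad^2 f:
  H = [[4, 6], [6, 9]]
Verify stationarity: grad f(x*) = H x* + g = (0, 0).
Eigenvalues of H: 0, 13.
H has a zero eigenvalue (singular; positive semidefinite but not definite), so H is neither positive definite, negative definite, nor indefinite. The second-order test alone is inconclusive -> degen.
(Indeed, f is constant along the null direction of H through x*, so x* is not a strict local extremum.)

degen


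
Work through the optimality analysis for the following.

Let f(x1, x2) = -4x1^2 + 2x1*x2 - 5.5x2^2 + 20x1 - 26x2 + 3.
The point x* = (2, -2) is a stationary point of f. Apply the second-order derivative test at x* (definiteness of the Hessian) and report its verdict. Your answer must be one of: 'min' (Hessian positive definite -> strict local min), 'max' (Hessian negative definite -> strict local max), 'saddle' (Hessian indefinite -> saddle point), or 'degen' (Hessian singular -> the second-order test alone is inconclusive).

Compute the Hessian H = grad^2 f:
  H = [[-8, 2], [2, -11]]
Verify stationarity: grad f(x*) = H x* + g = (0, 0).
Eigenvalues of H: -12, -7.
Both eigenvalues < 0, so H is negative definite -> x* is a strict local max.

max


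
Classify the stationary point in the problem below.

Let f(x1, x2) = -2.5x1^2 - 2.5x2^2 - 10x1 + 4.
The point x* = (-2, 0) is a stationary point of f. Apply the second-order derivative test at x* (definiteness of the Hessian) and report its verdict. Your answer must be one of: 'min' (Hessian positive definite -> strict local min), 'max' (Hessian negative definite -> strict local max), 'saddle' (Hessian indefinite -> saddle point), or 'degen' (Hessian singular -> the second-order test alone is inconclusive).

Compute the Hessian H = grad^2 f:
  H = [[-5, 0], [0, -5]]
Verify stationarity: grad f(x*) = H x* + g = (0, 0).
Eigenvalues of H: -5, -5.
Both eigenvalues < 0, so H is negative definite -> x* is a strict local max.

max


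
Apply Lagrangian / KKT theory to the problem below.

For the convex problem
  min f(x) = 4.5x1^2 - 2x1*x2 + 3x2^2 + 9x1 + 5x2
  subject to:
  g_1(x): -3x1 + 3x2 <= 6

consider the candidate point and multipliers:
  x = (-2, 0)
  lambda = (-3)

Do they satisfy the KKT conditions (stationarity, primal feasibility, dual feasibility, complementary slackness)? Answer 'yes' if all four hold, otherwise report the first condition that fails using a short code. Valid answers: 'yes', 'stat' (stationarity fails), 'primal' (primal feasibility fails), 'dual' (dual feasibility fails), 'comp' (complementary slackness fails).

Gradient of f: grad f(x) = Q x + c = (-9, 9)
Constraint values g_i(x) = a_i^T x - b_i:
  g_1((-2, 0)) = 0
Stationarity residual: grad f(x) + sum_i lambda_i a_i = (0, 0)
  -> stationarity OK
Primal feasibility (all g_i <= 0): OK
Dual feasibility (all lambda_i >= 0): FAILS
Complementary slackness (lambda_i * g_i(x) = 0 for all i): OK

Verdict: the first failing condition is dual_feasibility -> dual.

dual


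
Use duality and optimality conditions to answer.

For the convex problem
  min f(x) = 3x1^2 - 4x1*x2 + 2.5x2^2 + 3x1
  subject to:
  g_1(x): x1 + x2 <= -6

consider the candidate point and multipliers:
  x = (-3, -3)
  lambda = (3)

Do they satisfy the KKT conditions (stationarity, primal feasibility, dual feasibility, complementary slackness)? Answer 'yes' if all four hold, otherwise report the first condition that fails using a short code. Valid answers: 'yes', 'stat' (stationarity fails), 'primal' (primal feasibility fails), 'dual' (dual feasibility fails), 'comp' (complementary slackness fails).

Gradient of f: grad f(x) = Q x + c = (-3, -3)
Constraint values g_i(x) = a_i^T x - b_i:
  g_1((-3, -3)) = 0
Stationarity residual: grad f(x) + sum_i lambda_i a_i = (0, 0)
  -> stationarity OK
Primal feasibility (all g_i <= 0): OK
Dual feasibility (all lambda_i >= 0): OK
Complementary slackness (lambda_i * g_i(x) = 0 for all i): OK

Verdict: yes, KKT holds.

yes


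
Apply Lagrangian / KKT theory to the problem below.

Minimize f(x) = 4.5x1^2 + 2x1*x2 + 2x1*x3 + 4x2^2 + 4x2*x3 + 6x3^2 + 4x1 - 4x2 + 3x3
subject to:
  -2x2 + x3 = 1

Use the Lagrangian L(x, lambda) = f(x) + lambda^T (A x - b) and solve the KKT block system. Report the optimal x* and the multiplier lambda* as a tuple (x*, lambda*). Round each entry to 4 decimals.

Form the Lagrangian:
  L(x, lambda) = (1/2) x^T Q x + c^T x + lambda^T (A x - b)
Stationarity (grad_x L = 0): Q x + c + A^T lambda = 0.
Primal feasibility: A x = b.

This gives the KKT block system:
  [ Q   A^T ] [ x     ]   [-c ]
  [ A    0  ] [ lambda ] = [ b ]

Solving the linear system:
  x*      = (-0.4118, -0.3824, 0.2353)
  lambda* = (-3.4706)
  f(x*)   = 2.0294

x* = (-0.4118, -0.3824, 0.2353), lambda* = (-3.4706)


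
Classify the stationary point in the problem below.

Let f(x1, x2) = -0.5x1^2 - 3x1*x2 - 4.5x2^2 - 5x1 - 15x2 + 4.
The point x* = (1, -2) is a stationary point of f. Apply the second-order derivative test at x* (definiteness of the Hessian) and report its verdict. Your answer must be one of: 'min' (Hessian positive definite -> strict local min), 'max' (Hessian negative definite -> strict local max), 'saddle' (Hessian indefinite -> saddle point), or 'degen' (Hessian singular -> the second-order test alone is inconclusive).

Compute the Hessian H = grad^2 f:
  H = [[-1, -3], [-3, -9]]
Verify stationarity: grad f(x*) = H x* + g = (0, 0).
Eigenvalues of H: -10, 0.
H has a zero eigenvalue (singular; negative semidefinite but not definite), so H is neither positive definite, negative definite, nor indefinite. The second-order test alone is inconclusive -> degen.
(Indeed, f is constant along the null direction of H through x*, so x* is not a strict local extremum.)

degen


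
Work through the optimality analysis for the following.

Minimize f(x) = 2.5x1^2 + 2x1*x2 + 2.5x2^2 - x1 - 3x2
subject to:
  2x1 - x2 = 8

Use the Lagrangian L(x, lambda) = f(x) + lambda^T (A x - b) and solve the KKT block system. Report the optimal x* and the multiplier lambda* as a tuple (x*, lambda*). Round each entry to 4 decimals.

Form the Lagrangian:
  L(x, lambda) = (1/2) x^T Q x + c^T x + lambda^T (A x - b)
Stationarity (grad_x L = 0): Q x + c + A^T lambda = 0.
Primal feasibility: A x = b.

This gives the KKT block system:
  [ Q   A^T ] [ x     ]   [-c ]
  [ A    0  ] [ lambda ] = [ b ]

Solving the linear system:
  x*      = (3.1212, -1.7576)
  lambda* = (-5.5455)
  f(x*)   = 23.2576

x* = (3.1212, -1.7576), lambda* = (-5.5455)


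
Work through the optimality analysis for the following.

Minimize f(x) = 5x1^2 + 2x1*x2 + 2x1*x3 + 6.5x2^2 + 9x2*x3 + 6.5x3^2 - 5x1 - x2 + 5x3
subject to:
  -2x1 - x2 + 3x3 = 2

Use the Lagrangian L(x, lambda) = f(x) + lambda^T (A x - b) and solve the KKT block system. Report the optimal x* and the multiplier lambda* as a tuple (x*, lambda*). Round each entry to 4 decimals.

Form the Lagrangian:
  L(x, lambda) = (1/2) x^T Q x + c^T x + lambda^T (A x - b)
Stationarity (grad_x L = 0): Q x + c + A^T lambda = 0.
Primal feasibility: A x = b.

This gives the KKT block system:
  [ Q   A^T ] [ x     ]   [-c ]
  [ A    0  ] [ lambda ] = [ b ]

Solving the linear system:
  x*      = (-0.0036, -0.4653, 0.5091)
  lambda* = (-2.4745)
  f(x*)   = 3.9891

x* = (-0.0036, -0.4653, 0.5091), lambda* = (-2.4745)


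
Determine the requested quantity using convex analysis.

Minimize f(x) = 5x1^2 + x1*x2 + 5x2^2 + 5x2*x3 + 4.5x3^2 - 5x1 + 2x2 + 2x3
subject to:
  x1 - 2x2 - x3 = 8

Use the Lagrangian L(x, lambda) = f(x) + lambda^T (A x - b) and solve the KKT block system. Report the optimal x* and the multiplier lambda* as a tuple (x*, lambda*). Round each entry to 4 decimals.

Form the Lagrangian:
  L(x, lambda) = (1/2) x^T Q x + c^T x + lambda^T (A x - b)
Stationarity (grad_x L = 0): Q x + c + A^T lambda = 0.
Primal feasibility: A x = b.

This gives the KKT block system:
  [ Q   A^T ] [ x     ]   [-c ]
  [ A    0  ] [ lambda ] = [ b ]

Solving the linear system:
  x*      = (2.0743, -2.9657, 0.0057)
  lambda* = (-12.7771)
  f(x*)   = 42.9629

x* = (2.0743, -2.9657, 0.0057), lambda* = (-12.7771)


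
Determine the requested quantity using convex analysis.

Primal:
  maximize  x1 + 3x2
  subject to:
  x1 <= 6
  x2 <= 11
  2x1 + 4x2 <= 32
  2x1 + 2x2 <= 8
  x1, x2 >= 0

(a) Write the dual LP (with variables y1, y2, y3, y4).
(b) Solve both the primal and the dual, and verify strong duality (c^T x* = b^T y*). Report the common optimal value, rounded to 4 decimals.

The standard primal-dual pair for 'max c^T x s.t. A x <= b, x >= 0' is:
  Dual:  min b^T y  s.t.  A^T y >= c,  y >= 0.

So the dual LP is:
  minimize  6y1 + 11y2 + 32y3 + 8y4
  subject to:
    y1 + 2y3 + 2y4 >= 1
    y2 + 4y3 + 2y4 >= 3
    y1, y2, y3, y4 >= 0

Solving the primal: x* = (0, 4).
  primal value c^T x* = 12.
Solving the dual: y* = (0, 0, 0, 1.5).
  dual value b^T y* = 12.
Strong duality: c^T x* = b^T y*. Confirmed.

12


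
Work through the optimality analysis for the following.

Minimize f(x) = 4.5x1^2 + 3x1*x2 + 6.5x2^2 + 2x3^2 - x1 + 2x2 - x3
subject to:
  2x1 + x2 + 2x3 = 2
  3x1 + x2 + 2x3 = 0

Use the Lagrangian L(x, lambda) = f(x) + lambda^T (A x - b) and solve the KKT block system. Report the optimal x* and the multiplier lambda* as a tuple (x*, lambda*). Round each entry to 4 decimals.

Form the Lagrangian:
  L(x, lambda) = (1/2) x^T Q x + c^T x + lambda^T (A x - b)
Stationarity (grad_x L = 0): Q x + c + A^T lambda = 0.
Primal feasibility: A x = b.

This gives the KKT block system:
  [ Q   A^T ] [ x     ]   [-c ]
  [ A    0  ] [ lambda ] = [ b ]

Solving the linear system:
  x*      = (-2, 0.6786, 2.6607)
  lambda* = (-31.4286, 26.6071)
  f(x*)   = 31.7768

x* = (-2, 0.6786, 2.6607), lambda* = (-31.4286, 26.6071)


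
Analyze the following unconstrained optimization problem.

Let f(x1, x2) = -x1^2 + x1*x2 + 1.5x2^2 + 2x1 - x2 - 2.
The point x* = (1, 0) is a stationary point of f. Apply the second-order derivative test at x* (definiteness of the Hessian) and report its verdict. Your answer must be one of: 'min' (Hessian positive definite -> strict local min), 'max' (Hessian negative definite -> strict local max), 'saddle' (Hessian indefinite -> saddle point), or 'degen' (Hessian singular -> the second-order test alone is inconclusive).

Compute the Hessian H = grad^2 f:
  H = [[-2, 1], [1, 3]]
Verify stationarity: grad f(x*) = H x* + g = (0, 0).
Eigenvalues of H: -2.1926, 3.1926.
Eigenvalues have mixed signs, so H is indefinite -> x* is a saddle point.

saddle


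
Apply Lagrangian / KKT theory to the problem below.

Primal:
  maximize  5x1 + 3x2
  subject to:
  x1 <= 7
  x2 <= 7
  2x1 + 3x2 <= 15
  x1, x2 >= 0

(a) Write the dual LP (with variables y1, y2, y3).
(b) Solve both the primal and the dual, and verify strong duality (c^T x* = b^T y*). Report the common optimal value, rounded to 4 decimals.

The standard primal-dual pair for 'max c^T x s.t. A x <= b, x >= 0' is:
  Dual:  min b^T y  s.t.  A^T y >= c,  y >= 0.

So the dual LP is:
  minimize  7y1 + 7y2 + 15y3
  subject to:
    y1 + 2y3 >= 5
    y2 + 3y3 >= 3
    y1, y2, y3 >= 0

Solving the primal: x* = (7, 0.3333).
  primal value c^T x* = 36.
Solving the dual: y* = (3, 0, 1).
  dual value b^T y* = 36.
Strong duality: c^T x* = b^T y*. Confirmed.

36


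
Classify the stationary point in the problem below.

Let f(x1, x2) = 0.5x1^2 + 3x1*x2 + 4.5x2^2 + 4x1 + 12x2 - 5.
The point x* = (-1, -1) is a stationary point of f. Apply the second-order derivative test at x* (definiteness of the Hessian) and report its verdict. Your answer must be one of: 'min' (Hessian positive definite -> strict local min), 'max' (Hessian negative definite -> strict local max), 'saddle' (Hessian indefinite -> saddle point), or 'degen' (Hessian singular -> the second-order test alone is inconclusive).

Compute the Hessian H = grad^2 f:
  H = [[1, 3], [3, 9]]
Verify stationarity: grad f(x*) = H x* + g = (0, 0).
Eigenvalues of H: 0, 10.
H has a zero eigenvalue (singular; positive semidefinite but not definite), so H is neither positive definite, negative definite, nor indefinite. The second-order test alone is inconclusive -> degen.
(Indeed, f is constant along the null direction of H through x*, so x* is not a strict local extremum.)

degen


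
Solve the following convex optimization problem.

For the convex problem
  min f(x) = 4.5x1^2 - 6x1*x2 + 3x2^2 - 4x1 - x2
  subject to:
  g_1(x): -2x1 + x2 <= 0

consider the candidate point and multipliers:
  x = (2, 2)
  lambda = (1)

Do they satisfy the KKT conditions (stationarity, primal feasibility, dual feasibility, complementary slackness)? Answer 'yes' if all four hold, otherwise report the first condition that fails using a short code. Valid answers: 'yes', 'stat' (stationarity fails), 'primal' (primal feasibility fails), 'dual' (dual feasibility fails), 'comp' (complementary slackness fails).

Gradient of f: grad f(x) = Q x + c = (2, -1)
Constraint values g_i(x) = a_i^T x - b_i:
  g_1((2, 2)) = -2
Stationarity residual: grad f(x) + sum_i lambda_i a_i = (0, 0)
  -> stationarity OK
Primal feasibility (all g_i <= 0): OK
Dual feasibility (all lambda_i >= 0): OK
Complementary slackness (lambda_i * g_i(x) = 0 for all i): FAILS

Verdict: the first failing condition is complementary_slackness -> comp.

comp


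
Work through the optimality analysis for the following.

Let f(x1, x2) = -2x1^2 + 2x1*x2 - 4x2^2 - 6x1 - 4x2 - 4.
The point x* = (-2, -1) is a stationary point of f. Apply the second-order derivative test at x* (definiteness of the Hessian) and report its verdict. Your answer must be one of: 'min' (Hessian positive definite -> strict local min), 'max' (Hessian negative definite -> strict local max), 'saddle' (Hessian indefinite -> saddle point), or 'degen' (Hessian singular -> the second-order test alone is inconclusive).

Compute the Hessian H = grad^2 f:
  H = [[-4, 2], [2, -8]]
Verify stationarity: grad f(x*) = H x* + g = (0, 0).
Eigenvalues of H: -8.8284, -3.1716.
Both eigenvalues < 0, so H is negative definite -> x* is a strict local max.

max


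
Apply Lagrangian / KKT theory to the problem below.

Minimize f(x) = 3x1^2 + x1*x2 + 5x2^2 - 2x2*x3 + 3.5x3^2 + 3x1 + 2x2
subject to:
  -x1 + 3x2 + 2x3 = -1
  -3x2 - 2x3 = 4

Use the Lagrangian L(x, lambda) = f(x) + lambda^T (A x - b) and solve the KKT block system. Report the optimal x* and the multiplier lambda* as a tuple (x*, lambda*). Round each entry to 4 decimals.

Form the Lagrangian:
  L(x, lambda) = (1/2) x^T Q x + c^T x + lambda^T (A x - b)
Stationarity (grad_x L = 0): Q x + c + A^T lambda = 0.
Primal feasibility: A x = b.

This gives the KKT block system:
  [ Q   A^T ] [ x     ]   [-c ]
  [ A    0  ] [ lambda ] = [ b ]

Solving the linear system:
  x*      = (-3, -0.7559, -0.8661)
  lambda* = (-15.7559, -18.0315)
  f(x*)   = 22.9291

x* = (-3, -0.7559, -0.8661), lambda* = (-15.7559, -18.0315)


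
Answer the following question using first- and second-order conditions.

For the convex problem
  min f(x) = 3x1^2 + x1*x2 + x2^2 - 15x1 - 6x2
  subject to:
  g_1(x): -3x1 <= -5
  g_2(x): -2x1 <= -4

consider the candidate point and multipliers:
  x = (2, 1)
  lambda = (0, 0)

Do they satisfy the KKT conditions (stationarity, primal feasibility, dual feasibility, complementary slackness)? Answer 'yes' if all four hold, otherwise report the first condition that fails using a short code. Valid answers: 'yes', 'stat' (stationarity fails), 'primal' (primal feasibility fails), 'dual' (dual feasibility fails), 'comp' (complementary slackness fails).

Gradient of f: grad f(x) = Q x + c = (-2, -2)
Constraint values g_i(x) = a_i^T x - b_i:
  g_1((2, 1)) = -1
  g_2((2, 1)) = 0
Stationarity residual: grad f(x) + sum_i lambda_i a_i = (-2, -2)
  -> stationarity FAILS
Primal feasibility (all g_i <= 0): OK
Dual feasibility (all lambda_i >= 0): OK
Complementary slackness (lambda_i * g_i(x) = 0 for all i): OK

Verdict: the first failing condition is stationarity -> stat.

stat


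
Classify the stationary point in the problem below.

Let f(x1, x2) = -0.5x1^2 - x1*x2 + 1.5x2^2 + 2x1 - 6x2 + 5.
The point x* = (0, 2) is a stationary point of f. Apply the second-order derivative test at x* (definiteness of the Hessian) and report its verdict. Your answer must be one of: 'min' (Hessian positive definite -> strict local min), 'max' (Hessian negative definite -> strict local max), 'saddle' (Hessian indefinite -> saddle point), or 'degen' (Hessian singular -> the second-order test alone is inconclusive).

Compute the Hessian H = grad^2 f:
  H = [[-1, -1], [-1, 3]]
Verify stationarity: grad f(x*) = H x* + g = (0, 0).
Eigenvalues of H: -1.2361, 3.2361.
Eigenvalues have mixed signs, so H is indefinite -> x* is a saddle point.

saddle
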